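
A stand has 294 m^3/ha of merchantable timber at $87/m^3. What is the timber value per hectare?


Value = 294 * 87 = $25578/ha

$25578/ha


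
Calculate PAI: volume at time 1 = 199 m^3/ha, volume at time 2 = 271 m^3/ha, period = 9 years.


PAI = (V2 - V1) / period = (271 - 199) / 9 = 72 / 9 = 8.00 m^3/ha/yr

8.00 m^3/ha/yr


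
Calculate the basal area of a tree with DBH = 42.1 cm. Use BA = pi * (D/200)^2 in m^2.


D/200 = 42.1/200 = 0.2105 m
(D/200)^2 = 0.2105^2 = 0.04431025
BA = 3.141593 * 0.04431025 = 0.139205 ≈ 0.1392 m^2

0.1392 m^2


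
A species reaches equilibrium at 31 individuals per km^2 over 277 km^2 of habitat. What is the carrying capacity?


K = 31 * 277 = 8587 individuals

8587 individuals


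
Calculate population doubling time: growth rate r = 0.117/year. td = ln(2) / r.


td = ln(2) / 0.117 = 0.693147 / 0.117 = 5.92433 ≈ 5.9 years

5.9 years


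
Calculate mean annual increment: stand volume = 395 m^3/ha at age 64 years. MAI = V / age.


MAI = 395 / 64 = 6.1719 ≈ 6.17 m^3/ha/yr

6.17 m^3/ha/yr


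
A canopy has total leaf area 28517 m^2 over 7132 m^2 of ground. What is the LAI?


LAI = 28517 / 7132 = 3.9985 ≈ 4.00

4.00


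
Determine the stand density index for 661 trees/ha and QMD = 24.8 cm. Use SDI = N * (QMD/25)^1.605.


QMD/25 = 24.8/25 = 0.992
(0.992)^1.605 = exp(1.605 * ln(0.992)) = exp(1.605 * (-0.00803217)) = exp(-0.0128916) = 0.987191
SDI = 661 * 0.987191 = 652.533 ≈ 653

653


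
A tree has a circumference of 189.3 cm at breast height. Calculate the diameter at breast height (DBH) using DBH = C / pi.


DBH = C / pi = 189.3 / 3.141593 = 60.2561 ≈ 60.26 cm

60.26 cm


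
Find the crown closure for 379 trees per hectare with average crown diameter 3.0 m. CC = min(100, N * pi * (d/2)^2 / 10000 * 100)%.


(d/2)^2 = (3.0/2)^2 = 1.5^2 = 2.25
Crown area = 3.141593 * 2.25 = 7.06858 m^2
N * area / 10000 * 100 = 379 * 7.06858 / 10000 * 100 = 26.7899
CC = min(100, 26.7899) = 26.7899 ≈ 26.8%

26.8%


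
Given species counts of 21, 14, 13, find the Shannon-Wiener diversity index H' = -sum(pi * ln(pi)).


Total N = 21 + 14 + 13 = 48
Per-species terms:
  p = 21/48 = 0.437500; ln(p) = -0.826679; p*ln(p) = 0.437500 * (-0.826679) = -0.361672
  p = 14/48 = 0.291667; ln(p) = -1.232143; p*ln(p) = 0.291667 * (-1.232143) = -0.359375
  p = 13/48 = 0.270833; ln(p) = -1.306253; p*ln(p) = 0.270833 * (-1.306253) = -0.353776
sum(p*ln(p)) = (-0.361672) + (-0.359375) + (-0.353776) = -1.074823
H' = -(-1.074823) = 1.074823 ≈ 1.0748

1.0748


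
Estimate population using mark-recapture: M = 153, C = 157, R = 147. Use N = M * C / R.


N = M * C / R = 153 * 157 / 147 = 24021 / 147 = 163.41 ≈ 163

163 individuals


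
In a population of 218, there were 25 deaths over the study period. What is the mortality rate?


Mortality rate = 25 / 218 = 0.114679 ≈ 0.1147

0.1147


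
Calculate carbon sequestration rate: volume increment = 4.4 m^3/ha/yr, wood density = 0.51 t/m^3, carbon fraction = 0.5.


C = 4.4 * 0.51 * 0.5 = 1.122 ≈ 1.12 t C/ha/yr

1.12 t C/ha/yr


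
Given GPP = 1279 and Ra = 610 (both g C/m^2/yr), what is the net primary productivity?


NPP = GPP - Ra = 1279 - 610 = 669 g C/m^2/yr

669 g C/m^2/yr


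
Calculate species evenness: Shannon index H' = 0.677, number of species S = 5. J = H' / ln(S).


ln(5) = 1.60944
J = H' / ln(S) = 0.677 / 1.60944 = 0.420643 ≈ 0.4206

0.4206


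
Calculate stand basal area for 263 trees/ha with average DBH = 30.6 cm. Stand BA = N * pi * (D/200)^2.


(D/200)^2 = (30.6/200)^2 = 0.153^2 = 0.023409
Individual BA = 3.141593 * 0.023409 = 0.0735416 m^2
Stand BA = 263 * 0.0735416 = 19.3414 ≈ 19.34 m^2/ha

19.34 m^2/ha


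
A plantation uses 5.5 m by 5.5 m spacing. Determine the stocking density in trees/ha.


N = 10000 / 5.5^2 = 10000 / 30.25 = 330.579 ≈ 331 trees/ha

331 trees/ha


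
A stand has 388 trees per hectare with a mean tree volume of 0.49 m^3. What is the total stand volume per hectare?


V_stand = 388 * 0.49 = 190.12 ≈ 190.1 m^3/ha

190.1 m^3/ha


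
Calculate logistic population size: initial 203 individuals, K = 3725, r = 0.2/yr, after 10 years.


(K - N0)/N0 = (3725 - 203)/203 = 3522/203 = 17.3498
r*t = 0.2 * 10 = 2; exp(-2) = 0.135335
17.3498 * 0.135335 = 2.34804
1 + 2.34804 = 3.34804
N = 3725 / 3.34804 = 1112.59 ≈ 1113

1113


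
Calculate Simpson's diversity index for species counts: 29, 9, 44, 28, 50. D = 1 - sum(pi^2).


Total N = 29 + 9 + 44 + 28 + 50 = 160
Per-species terms:
  p = 29/160 = 0.181250; p^2 = 0.181250^2 = 0.032852
  p = 9/160 = 0.056250; p^2 = 0.056250^2 = 0.003164
  p = 44/160 = 0.275000; p^2 = 0.275000^2 = 0.075625
  p = 28/160 = 0.175000; p^2 = 0.175000^2 = 0.030625
  p = 50/160 = 0.312500; p^2 = 0.312500^2 = 0.097656
sum(p^2) = 0.032852 + 0.003164 + 0.075625 + 0.030625 + 0.097656 = 0.239922
D = 1 - 0.239922 = 0.760078 ≈ 0.7601

0.7601


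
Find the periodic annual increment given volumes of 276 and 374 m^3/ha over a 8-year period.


PAI = (V2 - V1) / period = (374 - 276) / 8 = 98 / 8 = 12.25 m^3/ha/yr

12.25 m^3/ha/yr


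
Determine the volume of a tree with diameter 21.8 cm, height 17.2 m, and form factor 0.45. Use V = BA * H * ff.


(D/200)^2 = (21.8/200)^2 = 0.109^2 = 0.011881
BA = 3.141593 * 0.011881 = 0.0373253 m^2
V = 0.0373253 * 17.2 * 0.45 = 0.288898 ≈ 0.289 m^3

0.289 m^3


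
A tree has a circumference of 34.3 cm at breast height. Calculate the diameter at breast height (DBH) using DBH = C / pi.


DBH = C / pi = 34.3 / 3.141593 = 10.9180 ≈ 10.92 cm

10.92 cm


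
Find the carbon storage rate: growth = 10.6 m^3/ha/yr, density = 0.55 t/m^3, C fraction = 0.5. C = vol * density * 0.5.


C = 10.6 * 0.55 * 0.5 = 2.915 ≈ 2.92 t C/ha/yr

2.92 t C/ha/yr


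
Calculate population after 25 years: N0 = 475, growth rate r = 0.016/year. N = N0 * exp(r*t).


r*t = 0.016 * 25 = 0.4
exp(0.4) = 1.49182
N = 475 * 1.49182 = 708.615 ≈ 709

709


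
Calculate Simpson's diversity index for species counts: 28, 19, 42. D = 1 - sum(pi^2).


Total N = 28 + 19 + 42 = 89
Per-species terms:
  p = 28/89 = 0.314607; p^2 = 0.314607^2 = 0.098978
  p = 19/89 = 0.213483; p^2 = 0.213483^2 = 0.045575
  p = 42/89 = 0.471910; p^2 = 0.471910^2 = 0.222699
sum(p^2) = 0.098978 + 0.045575 + 0.222699 = 0.367252
D = 1 - 0.367252 = 0.632748 ≈ 0.6327

0.6327


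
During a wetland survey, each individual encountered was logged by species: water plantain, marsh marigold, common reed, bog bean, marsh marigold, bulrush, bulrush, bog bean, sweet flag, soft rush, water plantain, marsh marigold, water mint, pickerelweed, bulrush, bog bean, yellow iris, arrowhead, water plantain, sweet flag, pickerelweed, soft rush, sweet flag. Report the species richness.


Total individuals logged = 23
Distinct species (count of individuals): water plantain (3), marsh marigold (3), common reed (1), bog bean (3), bulrush (3), sweet flag (3), soft rush (2), water mint (1), pickerelweed (2), yellow iris (1), arrowhead (1)
Species richness = number of distinct species = 11

11


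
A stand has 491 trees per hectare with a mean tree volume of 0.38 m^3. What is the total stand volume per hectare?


V_stand = 491 * 0.38 = 186.58 ≈ 186.6 m^3/ha

186.6 m^3/ha


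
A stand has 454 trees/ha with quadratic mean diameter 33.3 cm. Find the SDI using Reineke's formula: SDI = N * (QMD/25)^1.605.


QMD/25 = 33.3/25 = 1.332
(1.332)^1.605 = exp(1.605 * ln(1.332)) = exp(1.605 * 0.286682) = exp(0.460125) = 1.58427
SDI = 454 * 1.58427 = 719.259 ≈ 719

719


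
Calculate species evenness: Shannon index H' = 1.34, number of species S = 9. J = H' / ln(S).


ln(9) = 2.19722
J = H' / ln(S) = 1.34 / 2.19722 = 0.609862 ≈ 0.6099

0.6099


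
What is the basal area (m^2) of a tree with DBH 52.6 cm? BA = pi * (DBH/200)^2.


D/200 = 52.6/200 = 0.263 m
(D/200)^2 = 0.263^2 = 0.069169
BA = 3.141593 * 0.069169 = 0.217301 ≈ 0.2173 m^2

0.2173 m^2


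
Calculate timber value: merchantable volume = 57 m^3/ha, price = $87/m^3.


Value = 57 * 87 = $4959/ha

$4959/ha


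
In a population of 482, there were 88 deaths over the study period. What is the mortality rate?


Mortality rate = 88 / 482 = 0.182573 ≈ 0.1826

0.1826


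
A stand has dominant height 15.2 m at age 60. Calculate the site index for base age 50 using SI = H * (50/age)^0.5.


50/60 = 0.833333
(0.833333)^0.5 = 0.912871
SI = 15.2 * 0.912871 = 13.8756 ≈ 13.9 m

13.9 m


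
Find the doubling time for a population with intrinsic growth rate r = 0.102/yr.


td = ln(2) / 0.102 = 0.693147 / 0.102 = 6.79556 ≈ 6.8 years

6.8 years


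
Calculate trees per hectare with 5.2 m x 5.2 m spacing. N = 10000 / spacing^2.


N = 10000 / 5.2^2 = 10000 / 27.04 = 369.822 ≈ 370 trees/ha

370 trees/ha


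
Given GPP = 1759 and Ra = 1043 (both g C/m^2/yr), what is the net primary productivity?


NPP = GPP - Ra = 1759 - 1043 = 716 g C/m^2/yr

716 g C/m^2/yr


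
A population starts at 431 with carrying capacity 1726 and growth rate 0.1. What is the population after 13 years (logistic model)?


(K - N0)/N0 = (1726 - 431)/431 = 1295/431 = 3.00464
r*t = 0.1 * 13 = 1.3; exp(-1.3) = 0.272532
3.00464 * 0.272532 = 0.818861
1 + 0.818861 = 1.81886
N = 1726 / 1.81886 = 948.946 ≈ 949

949


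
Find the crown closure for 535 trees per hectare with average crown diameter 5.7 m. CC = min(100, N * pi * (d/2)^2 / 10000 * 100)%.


(d/2)^2 = (5.7/2)^2 = 2.85^2 = 8.1225
Crown area = 3.141593 * 8.1225 = 25.5176 m^2
N * area / 10000 * 100 = 535 * 25.5176 / 10000 * 100 = 136.519
CC = min(100, 136.519) = 100%

100%


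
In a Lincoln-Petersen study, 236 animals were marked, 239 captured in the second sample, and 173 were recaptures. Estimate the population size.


N = M * C / R = 236 * 239 / 173 = 56404 / 173 = 326.03 ≈ 326

326 individuals


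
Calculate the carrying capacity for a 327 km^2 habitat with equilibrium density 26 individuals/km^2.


K = 26 * 327 = 8502 individuals

8502 individuals


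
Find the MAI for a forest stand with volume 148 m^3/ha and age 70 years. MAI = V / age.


MAI = 148 / 70 = 2.1143 ≈ 2.11 m^3/ha/yr

2.11 m^3/ha/yr


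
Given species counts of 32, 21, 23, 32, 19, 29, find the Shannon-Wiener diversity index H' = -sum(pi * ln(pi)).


Total N = 32 + 21 + 23 + 32 + 19 + 29 = 156
Per-species terms:
  p = 32/156 = 0.205128; ln(p) = -1.584121; p*ln(p) = 0.205128 * (-1.584121) = -0.324948
  p = 21/156 = 0.134615; ln(p) = -2.005336; p*ln(p) = 0.134615 * (-2.005336) = -0.269948
  p = 23/156 = 0.147436; ln(p) = -1.914361; p*ln(p) = 0.147436 * (-1.914361) = -0.282246
  p = 32/156 = 0.205128; ln(p) = -1.584121; p*ln(p) = 0.205128 * (-1.584121) = -0.324948
  p = 19/156 = 0.121795; ln(p) = -2.105416; p*ln(p) = 0.121795 * (-2.105416) = -0.256429
  p = 29/156 = 0.185897; ln(p) = -1.682563; p*ln(p) = 0.185897 * (-1.682563) = -0.312783
sum(p*ln(p)) = (-0.324948) + (-0.269948) + (-0.282246) + (-0.324948) + (-0.256429) + (-0.312783) = -1.771302
H' = -(-1.771302) = 1.771302 ≈ 1.7713

1.7713


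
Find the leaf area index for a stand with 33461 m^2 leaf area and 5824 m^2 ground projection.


LAI = 33461 / 5824 = 5.7454 ≈ 5.75

5.75


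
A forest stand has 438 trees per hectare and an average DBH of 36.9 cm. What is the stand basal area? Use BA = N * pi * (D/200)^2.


(D/200)^2 = (36.9/200)^2 = 0.1845^2 = 0.03404025
Individual BA = 3.141593 * 0.03404025 = 0.106941 m^2
Stand BA = 438 * 0.106941 = 46.8402 ≈ 46.84 m^2/ha

46.84 m^2/ha


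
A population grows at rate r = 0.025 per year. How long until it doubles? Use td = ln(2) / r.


td = ln(2) / 0.025 = 0.693147 / 0.025 = 27.7259 ≈ 27.7 years

27.7 years


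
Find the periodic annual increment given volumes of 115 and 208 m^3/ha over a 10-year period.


PAI = (V2 - V1) / period = (208 - 115) / 10 = 93 / 10 = 9.30 m^3/ha/yr

9.30 m^3/ha/yr


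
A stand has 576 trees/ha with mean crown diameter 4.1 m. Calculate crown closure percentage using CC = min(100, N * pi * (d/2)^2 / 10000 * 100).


(d/2)^2 = (4.1/2)^2 = 2.05^2 = 4.2025
Crown area = 3.141593 * 4.2025 = 13.2025 m^2
N * area / 10000 * 100 = 576 * 13.2025 / 10000 * 100 = 76.0464
CC = min(100, 76.0464) = 76.0464 ≈ 76.0%

76.0%


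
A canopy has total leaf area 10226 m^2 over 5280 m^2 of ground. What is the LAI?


LAI = 10226 / 5280 = 1.9367 ≈ 1.94

1.94


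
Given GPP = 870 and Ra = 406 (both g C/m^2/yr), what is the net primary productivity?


NPP = GPP - Ra = 870 - 406 = 464 g C/m^2/yr

464 g C/m^2/yr


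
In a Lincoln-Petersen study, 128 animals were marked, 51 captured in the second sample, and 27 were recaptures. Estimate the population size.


N = M * C / R = 128 * 51 / 27 = 6528 / 27 = 241.78 ≈ 242

242 individuals


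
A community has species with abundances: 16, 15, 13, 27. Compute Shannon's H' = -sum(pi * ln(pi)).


Total N = 16 + 15 + 13 + 27 = 71
Per-species terms:
  p = 16/71 = 0.225352; ln(p) = -1.490092; p*ln(p) = 0.225352 * (-1.490092) = -0.335795
  p = 15/71 = 0.211268; ln(p) = -1.554628; p*ln(p) = 0.211268 * (-1.554628) = -0.328443
  p = 13/71 = 0.183099; ln(p) = -1.697728; p*ln(p) = 0.183099 * (-1.697728) = -0.310852
  p = 27/71 = 0.380282; ln(p) = -0.966842; p*ln(p) = 0.380282 * (-0.966842) = -0.367673
sum(p*ln(p)) = (-0.335795) + (-0.328443) + (-0.310852) + (-0.367673) = -1.342763
H' = -(-1.342763) = 1.342763 ≈ 1.3428

1.3428


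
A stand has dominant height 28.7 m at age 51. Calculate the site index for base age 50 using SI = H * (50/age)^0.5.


50/51 = 0.980392
(0.980392)^0.5 = 0.990147
SI = 28.7 * 0.990147 = 28.4172 ≈ 28.4 m

28.4 m


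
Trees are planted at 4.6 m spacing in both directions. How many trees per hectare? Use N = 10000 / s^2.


N = 10000 / 4.6^2 = 10000 / 21.16 = 472.590 ≈ 473 trees/ha

473 trees/ha


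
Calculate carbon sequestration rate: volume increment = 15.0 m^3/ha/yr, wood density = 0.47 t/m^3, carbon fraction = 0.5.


C = 15.0 * 0.47 * 0.5 = 3.525 ≈ 3.53 t C/ha/yr

3.53 t C/ha/yr


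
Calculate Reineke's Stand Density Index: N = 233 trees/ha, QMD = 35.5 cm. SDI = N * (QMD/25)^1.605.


QMD/25 = 35.5/25 = 1.42
(1.42)^1.605 = exp(1.605 * ln(1.42)) = exp(1.605 * 0.350657) = exp(0.562804) = 1.75559
SDI = 233 * 1.75559 = 409.052 ≈ 409

409


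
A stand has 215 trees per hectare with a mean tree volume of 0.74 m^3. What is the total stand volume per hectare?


V_stand = 215 * 0.74 = 159.1 m^3/ha

159.1 m^3/ha


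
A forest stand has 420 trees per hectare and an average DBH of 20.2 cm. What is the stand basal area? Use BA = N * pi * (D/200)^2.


(D/200)^2 = (20.2/200)^2 = 0.101^2 = 0.010201
Individual BA = 3.141593 * 0.010201 = 0.0320474 m^2
Stand BA = 420 * 0.0320474 = 13.4599 ≈ 13.46 m^2/ha

13.46 m^2/ha


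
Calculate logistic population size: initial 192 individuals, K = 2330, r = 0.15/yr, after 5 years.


(K - N0)/N0 = (2330 - 192)/192 = 2138/192 = 11.1354
r*t = 0.15 * 5 = 0.75; exp(-0.75) = 0.472367
11.1354 * 0.472367 = 5.26000
1 + 5.26000 = 6.26000
N = 2330 / 6.26000 = 372.204 ≈ 372

372


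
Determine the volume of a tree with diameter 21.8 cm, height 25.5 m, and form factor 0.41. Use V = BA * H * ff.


(D/200)^2 = (21.8/200)^2 = 0.109^2 = 0.011881
BA = 3.141593 * 0.011881 = 0.0373253 m^2
V = 0.0373253 * 25.5 * 0.41 = 0.390236 ≈ 0.390 m^3

0.390 m^3


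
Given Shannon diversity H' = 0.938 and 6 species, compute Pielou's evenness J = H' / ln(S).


ln(6) = 1.79176
J = H' / ln(S) = 0.938 / 1.79176 = 0.523508 ≈ 0.5235

0.5235


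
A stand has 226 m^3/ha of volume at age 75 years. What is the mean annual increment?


MAI = 226 / 75 = 3.0133 ≈ 3.01 m^3/ha/yr

3.01 m^3/ha/yr


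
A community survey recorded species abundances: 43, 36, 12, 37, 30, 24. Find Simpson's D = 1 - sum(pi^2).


Total N = 43 + 36 + 12 + 37 + 30 + 24 = 182
Per-species terms:
  p = 43/182 = 0.236264; p^2 = 0.236264^2 = 0.055821
  p = 36/182 = 0.197802; p^2 = 0.197802^2 = 0.039126
  p = 12/182 = 0.065934; p^2 = 0.065934^2 = 0.004347
  p = 37/182 = 0.203297; p^2 = 0.203297^2 = 0.041330
  p = 30/182 = 0.164835; p^2 = 0.164835^2 = 0.027171
  p = 24/182 = 0.131868; p^2 = 0.131868^2 = 0.017389
sum(p^2) = 0.055821 + 0.039126 + 0.004347 + 0.041330 + 0.027171 + 0.017389 = 0.185184
D = 1 - 0.185184 = 0.814816 ≈ 0.8148

0.8148


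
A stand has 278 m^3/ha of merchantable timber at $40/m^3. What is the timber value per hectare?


Value = 278 * 40 = $11120/ha

$11120/ha


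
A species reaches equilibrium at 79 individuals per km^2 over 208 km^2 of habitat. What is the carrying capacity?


K = 79 * 208 = 16432 individuals

16432 individuals


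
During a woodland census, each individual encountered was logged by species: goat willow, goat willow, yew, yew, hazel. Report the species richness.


Total individuals logged = 5
Distinct species (count of individuals): goat willow (2), yew (2), hazel (1)
Species richness = number of distinct species = 3

3


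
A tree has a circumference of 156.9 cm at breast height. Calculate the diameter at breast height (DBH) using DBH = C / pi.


DBH = C / pi = 156.9 / 3.141593 = 49.9428 ≈ 49.94 cm

49.94 cm


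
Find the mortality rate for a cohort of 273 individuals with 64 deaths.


Mortality rate = 64 / 273 = 0.234432 ≈ 0.2344

0.2344


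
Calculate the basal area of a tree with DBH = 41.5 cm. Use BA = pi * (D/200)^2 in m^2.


D/200 = 41.5/200 = 0.2075 m
(D/200)^2 = 0.2075^2 = 0.04305625
BA = 3.141593 * 0.04305625 = 0.135265 ≈ 0.1353 m^2

0.1353 m^2


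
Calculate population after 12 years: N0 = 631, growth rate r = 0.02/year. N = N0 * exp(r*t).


r*t = 0.02 * 12 = 0.24
exp(0.24) = 1.27125
N = 631 * 1.27125 = 802.159 ≈ 802

802


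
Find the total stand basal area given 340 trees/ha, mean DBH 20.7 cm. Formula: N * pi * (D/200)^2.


(D/200)^2 = (20.7/200)^2 = 0.1035^2 = 0.01071225
Individual BA = 3.141593 * 0.01071225 = 0.0336535 m^2
Stand BA = 340 * 0.0336535 = 11.4422 ≈ 11.44 m^2/ha

11.44 m^2/ha


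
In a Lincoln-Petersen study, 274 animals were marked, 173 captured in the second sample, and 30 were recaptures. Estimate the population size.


N = M * C / R = 274 * 173 / 30 = 47402 / 30 = 1580.07 ≈ 1580

1580 individuals


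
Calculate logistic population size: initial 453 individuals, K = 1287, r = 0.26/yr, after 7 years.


(K - N0)/N0 = (1287 - 453)/453 = 834/453 = 1.84106
r*t = 0.26 * 7 = 1.82; exp(-1.82) = 0.162026
1.84106 * 0.162026 = 0.298300
1 + 0.298300 = 1.29830
N = 1287 / 1.29830 = 991.296 ≈ 991

991


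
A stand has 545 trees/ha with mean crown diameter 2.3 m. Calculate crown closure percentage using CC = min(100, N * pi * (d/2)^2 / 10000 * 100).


(d/2)^2 = (2.3/2)^2 = 1.15^2 = 1.3225
Crown area = 3.141593 * 1.3225 = 4.15476 m^2
N * area / 10000 * 100 = 545 * 4.15476 / 10000 * 100 = 22.6434
CC = min(100, 22.6434) = 22.6434 ≈ 22.6%

22.6%


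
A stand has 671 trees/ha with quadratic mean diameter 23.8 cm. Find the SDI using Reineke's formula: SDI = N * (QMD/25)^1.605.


QMD/25 = 23.8/25 = 0.952
(0.952)^1.605 = exp(1.605 * ln(0.952)) = exp(1.605 * (-0.0491902)) = exp(-0.0789503) = 0.924086
SDI = 671 * 0.924086 = 620.062 ≈ 620

620


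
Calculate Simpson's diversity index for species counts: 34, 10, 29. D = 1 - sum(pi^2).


Total N = 34 + 10 + 29 = 73
Per-species terms:
  p = 34/73 = 0.465753; p^2 = 0.465753^2 = 0.216926
  p = 10/73 = 0.136986; p^2 = 0.136986^2 = 0.018765
  p = 29/73 = 0.397260; p^2 = 0.397260^2 = 0.157816
sum(p^2) = 0.216926 + 0.018765 + 0.157816 = 0.393507
D = 1 - 0.393507 = 0.606493 ≈ 0.6065

0.6065


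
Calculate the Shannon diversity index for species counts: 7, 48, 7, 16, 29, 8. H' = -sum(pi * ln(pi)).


Total N = 7 + 48 + 7 + 16 + 29 + 8 = 115
Per-species terms:
  p = 7/115 = 0.060870; ln(p) = -2.799015; p*ln(p) = 0.060870 * (-2.799015) = -0.170376
  p = 48/115 = 0.417391; ln(p) = -0.873732; p*ln(p) = 0.417391 * (-0.873732) = -0.364688
  p = 7/115 = 0.060870; ln(p) = -2.799015; p*ln(p) = 0.060870 * (-2.799015) = -0.170376
  p = 16/115 = 0.139130; ln(p) = -1.972347; p*ln(p) = 0.139130 * (-1.972347) = -0.274413
  p = 29/115 = 0.252174; ln(p) = -1.377636; p*ln(p) = 0.252174 * (-1.377636) = -0.347404
  p = 8/115 = 0.069565; ln(p) = -2.665494; p*ln(p) = 0.069565 * (-2.665494) = -0.185425
sum(p*ln(p)) = (-0.170376) + (-0.364688) + (-0.170376) + (-0.274413) + (-0.347404) + (-0.185425) = -1.512682
H' = -(-1.512682) = 1.512682 ≈ 1.5127

1.5127


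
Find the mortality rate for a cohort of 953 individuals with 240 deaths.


Mortality rate = 240 / 953 = 0.251836 ≈ 0.2518

0.2518


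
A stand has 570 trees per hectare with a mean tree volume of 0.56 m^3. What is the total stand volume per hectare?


V_stand = 570 * 0.56 = 319.2 m^3/ha

319.2 m^3/ha


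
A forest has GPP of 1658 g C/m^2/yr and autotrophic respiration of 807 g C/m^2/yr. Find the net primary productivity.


NPP = GPP - Ra = 1658 - 807 = 851 g C/m^2/yr

851 g C/m^2/yr


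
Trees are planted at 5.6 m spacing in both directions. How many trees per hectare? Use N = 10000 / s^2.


N = 10000 / 5.6^2 = 10000 / 31.36 = 318.878 ≈ 319 trees/ha

319 trees/ha


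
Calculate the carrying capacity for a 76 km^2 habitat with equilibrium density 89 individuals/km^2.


K = 89 * 76 = 6764 individuals

6764 individuals


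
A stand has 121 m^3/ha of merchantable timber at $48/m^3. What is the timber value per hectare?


Value = 121 * 48 = $5808/ha

$5808/ha


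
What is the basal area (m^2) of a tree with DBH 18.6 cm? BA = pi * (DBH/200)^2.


D/200 = 18.6/200 = 0.093 m
(D/200)^2 = 0.093^2 = 0.008649
BA = 3.141593 * 0.008649 = 0.0271716 ≈ 0.0272 m^2

0.0272 m^2


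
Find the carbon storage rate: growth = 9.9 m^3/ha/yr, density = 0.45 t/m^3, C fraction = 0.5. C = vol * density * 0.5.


C = 9.9 * 0.45 * 0.5 = 2.2275 ≈ 2.23 t C/ha/yr

2.23 t C/ha/yr


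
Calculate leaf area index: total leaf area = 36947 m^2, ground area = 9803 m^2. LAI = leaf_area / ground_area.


LAI = 36947 / 9803 = 3.7689 ≈ 3.77

3.77


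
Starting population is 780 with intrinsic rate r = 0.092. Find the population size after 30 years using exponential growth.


r*t = 0.092 * 30 = 2.76
exp(2.76) = 15.7998
N = 780 * 15.7998 = 12323.8 ≈ 12324

12324


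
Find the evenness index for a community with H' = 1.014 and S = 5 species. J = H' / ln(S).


ln(5) = 1.60944
J = H' / ln(S) = 1.014 / 1.60944 = 0.630033 ≈ 0.6300

0.6300


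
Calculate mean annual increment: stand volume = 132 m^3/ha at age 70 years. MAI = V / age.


MAI = 132 / 70 = 1.8857 ≈ 1.89 m^3/ha/yr

1.89 m^3/ha/yr


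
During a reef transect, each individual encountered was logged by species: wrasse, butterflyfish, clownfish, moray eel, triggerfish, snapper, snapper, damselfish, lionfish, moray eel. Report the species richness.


Total individuals logged = 10
Distinct species (count of individuals): wrasse (1), butterflyfish (1), clownfish (1), moray eel (2), triggerfish (1), snapper (2), damselfish (1), lionfish (1)
Species richness = number of distinct species = 8

8


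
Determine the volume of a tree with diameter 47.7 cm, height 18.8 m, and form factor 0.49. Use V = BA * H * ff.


(D/200)^2 = (47.7/200)^2 = 0.2385^2 = 0.05688225
BA = 3.141593 * 0.05688225 = 0.178701 m^2
V = 0.178701 * 18.8 * 0.49 = 1.64619 ≈ 1.646 m^3

1.646 m^3


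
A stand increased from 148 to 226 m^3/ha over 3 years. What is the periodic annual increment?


PAI = (V2 - V1) / period = (226 - 148) / 3 = 78 / 3 = 26.00 m^3/ha/yr

26.00 m^3/ha/yr


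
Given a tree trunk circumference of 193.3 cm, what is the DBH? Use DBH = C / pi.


DBH = C / pi = 193.3 / 3.141593 = 61.5293 ≈ 61.53 cm

61.53 cm


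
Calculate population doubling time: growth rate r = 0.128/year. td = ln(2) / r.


td = ln(2) / 0.128 = 0.693147 / 0.128 = 5.41521 ≈ 5.4 years

5.4 years


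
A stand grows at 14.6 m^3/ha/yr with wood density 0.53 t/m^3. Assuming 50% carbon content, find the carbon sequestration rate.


C = 14.6 * 0.53 * 0.5 = 3.869 ≈ 3.87 t C/ha/yr

3.87 t C/ha/yr


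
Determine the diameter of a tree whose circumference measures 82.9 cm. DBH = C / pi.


DBH = C / pi = 82.9 / 3.141593 = 26.3879 ≈ 26.39 cm

26.39 cm


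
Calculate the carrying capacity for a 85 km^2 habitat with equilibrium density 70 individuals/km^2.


K = 70 * 85 = 5950 individuals

5950 individuals


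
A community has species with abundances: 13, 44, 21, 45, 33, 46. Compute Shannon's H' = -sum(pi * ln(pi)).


Total N = 13 + 44 + 21 + 45 + 33 + 46 = 202
Per-species terms:
  p = 13/202 = 0.064356; ln(p) = -2.743325; p*ln(p) = 0.064356 * (-2.743325) = -0.176549
  p = 44/202 = 0.217822; ln(p) = -1.524077; p*ln(p) = 0.217822 * (-1.524077) = -0.331978
  p = 21/202 = 0.103960; ln(p) = -2.263749; p*ln(p) = 0.103960 * (-2.263749) = -0.235339
  p = 45/202 = 0.222772; ln(p) = -1.501606; p*ln(p) = 0.222772 * (-1.501606) = -0.334516
  p = 33/202 = 0.163366; ln(p) = -1.811762; p*ln(p) = 0.163366 * (-1.811762) = -0.295980
  p = 46/202 = 0.227723; ln(p) = -1.479625; p*ln(p) = 0.227723 * (-1.479625) = -0.336945
sum(p*ln(p)) = (-0.176549) + (-0.331978) + (-0.235339) + (-0.334516) + (-0.295980) + (-0.336945) = -1.711307
H' = -(-1.711307) = 1.711307 ≈ 1.7113

1.7113


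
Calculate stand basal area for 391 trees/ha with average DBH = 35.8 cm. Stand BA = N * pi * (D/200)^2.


(D/200)^2 = (35.8/200)^2 = 0.179^2 = 0.032041
Individual BA = 3.141593 * 0.032041 = 0.100660 m^2
Stand BA = 391 * 0.100660 = 39.3581 ≈ 39.36 m^2/ha

39.36 m^2/ha


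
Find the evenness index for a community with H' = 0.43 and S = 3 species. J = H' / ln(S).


ln(3) = 1.09861
J = H' / ln(S) = 0.43 / 1.09861 = 0.391404 ≈ 0.3914

0.3914


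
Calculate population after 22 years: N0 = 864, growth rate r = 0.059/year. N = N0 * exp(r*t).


r*t = 0.059 * 22 = 1.298
exp(1.298) = 3.66197
N = 864 * 3.66197 = 3163.94 ≈ 3164

3164


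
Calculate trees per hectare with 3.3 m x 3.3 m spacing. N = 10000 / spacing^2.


N = 10000 / 3.3^2 = 10000 / 10.89 = 918.274 ≈ 918 trees/ha

918 trees/ha


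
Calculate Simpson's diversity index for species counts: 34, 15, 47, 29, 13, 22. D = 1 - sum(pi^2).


Total N = 34 + 15 + 47 + 29 + 13 + 22 = 160
Per-species terms:
  p = 34/160 = 0.212500; p^2 = 0.212500^2 = 0.045156
  p = 15/160 = 0.093750; p^2 = 0.093750^2 = 0.008789
  p = 47/160 = 0.293750; p^2 = 0.293750^2 = 0.086289
  p = 29/160 = 0.181250; p^2 = 0.181250^2 = 0.032852
  p = 13/160 = 0.081250; p^2 = 0.081250^2 = 0.006602
  p = 22/160 = 0.137500; p^2 = 0.137500^2 = 0.018906
sum(p^2) = 0.045156 + 0.008789 + 0.086289 + 0.032852 + 0.006602 + 0.018906 = 0.198594
D = 1 - 0.198594 = 0.801406 ≈ 0.8014

0.8014


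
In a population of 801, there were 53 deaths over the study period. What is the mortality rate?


Mortality rate = 53 / 801 = 0.066167 ≈ 0.0662

0.0662


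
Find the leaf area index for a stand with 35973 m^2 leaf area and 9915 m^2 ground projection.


LAI = 35973 / 9915 = 3.6281 ≈ 3.63

3.63


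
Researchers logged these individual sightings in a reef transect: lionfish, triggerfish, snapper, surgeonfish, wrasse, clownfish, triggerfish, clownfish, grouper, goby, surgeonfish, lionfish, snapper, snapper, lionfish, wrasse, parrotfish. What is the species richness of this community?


Total individuals logged = 17
Distinct species (count of individuals): lionfish (3), triggerfish (2), snapper (3), surgeonfish (2), wrasse (2), clownfish (2), grouper (1), goby (1), parrotfish (1)
Species richness = number of distinct species = 9

9


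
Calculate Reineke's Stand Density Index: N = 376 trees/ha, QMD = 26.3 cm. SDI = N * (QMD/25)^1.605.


QMD/25 = 26.3/25 = 1.052
(1.052)^1.605 = exp(1.605 * ln(1.052)) = exp(1.605 * 0.0506931) = exp(0.0813624) = 1.08476
SDI = 376 * 1.08476 = 407.870 ≈ 408

408


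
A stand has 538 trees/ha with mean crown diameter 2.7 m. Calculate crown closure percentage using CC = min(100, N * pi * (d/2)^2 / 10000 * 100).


(d/2)^2 = (2.7/2)^2 = 1.35^2 = 1.8225
Crown area = 3.141593 * 1.8225 = 5.72555 m^2
N * area / 10000 * 100 = 538 * 5.72555 / 10000 * 100 = 30.8035
CC = min(100, 30.8035) = 30.8035 ≈ 30.8%

30.8%


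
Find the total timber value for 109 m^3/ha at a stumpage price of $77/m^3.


Value = 109 * 77 = $8393/ha

$8393/ha


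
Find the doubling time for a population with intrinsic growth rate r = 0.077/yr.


td = ln(2) / 0.077 = 0.693147 / 0.077 = 9.00191 ≈ 9.0 years

9.0 years


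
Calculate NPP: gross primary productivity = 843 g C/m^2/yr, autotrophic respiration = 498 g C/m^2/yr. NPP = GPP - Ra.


NPP = GPP - Ra = 843 - 498 = 345 g C/m^2/yr

345 g C/m^2/yr


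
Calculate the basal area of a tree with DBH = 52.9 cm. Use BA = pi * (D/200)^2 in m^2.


D/200 = 52.9/200 = 0.2645 m
(D/200)^2 = 0.2645^2 = 0.06996025
BA = 3.141593 * 0.06996025 = 0.219787 ≈ 0.2198 m^2

0.2198 m^2


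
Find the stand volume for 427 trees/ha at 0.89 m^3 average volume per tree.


V_stand = 427 * 0.89 = 380.03 ≈ 380.0 m^3/ha

380.0 m^3/ha


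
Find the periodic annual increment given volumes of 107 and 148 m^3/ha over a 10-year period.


PAI = (V2 - V1) / period = (148 - 107) / 10 = 41 / 10 = 4.10 m^3/ha/yr

4.10 m^3/ha/yr


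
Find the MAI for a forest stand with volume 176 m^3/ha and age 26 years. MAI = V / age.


MAI = 176 / 26 = 6.7692 ≈ 6.77 m^3/ha/yr

6.77 m^3/ha/yr


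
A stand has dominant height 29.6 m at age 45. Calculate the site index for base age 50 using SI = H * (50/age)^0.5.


50/45 = 1.11111
(1.11111)^0.5 = 1.05409
SI = 29.6 * 1.05409 = 31.2011 ≈ 31.2 m

31.2 m


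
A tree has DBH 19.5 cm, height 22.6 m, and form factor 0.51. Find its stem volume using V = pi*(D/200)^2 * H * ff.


(D/200)^2 = (19.5/200)^2 = 0.0975^2 = 0.00950625
BA = 3.141593 * 0.00950625 = 0.0298648 m^2
V = 0.0298648 * 22.6 * 0.51 = 0.344222 ≈ 0.344 m^3

0.344 m^3


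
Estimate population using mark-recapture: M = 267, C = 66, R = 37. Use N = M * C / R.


N = M * C / R = 267 * 66 / 37 = 17622 / 37 = 476.27 ≈ 476

476 individuals


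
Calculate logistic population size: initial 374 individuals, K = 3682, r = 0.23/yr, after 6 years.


(K - N0)/N0 = (3682 - 374)/374 = 3308/374 = 8.84492
r*t = 0.23 * 6 = 1.38; exp(-1.38) = 0.251579
8.84492 * 0.251579 = 2.22520
1 + 2.22520 = 3.22520
N = 3682 / 3.22520 = 1141.63 ≈ 1142

1142


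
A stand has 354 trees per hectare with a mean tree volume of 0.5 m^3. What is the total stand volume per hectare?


V_stand = 354 * 0.5 = 177.0 m^3/ha

177.0 m^3/ha


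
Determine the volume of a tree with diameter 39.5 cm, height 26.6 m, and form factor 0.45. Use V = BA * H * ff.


(D/200)^2 = (39.5/200)^2 = 0.1975^2 = 0.03900625
BA = 3.141593 * 0.03900625 = 0.122542 m^2
V = 0.122542 * 26.6 * 0.45 = 1.46683 ≈ 1.467 m^3

1.467 m^3


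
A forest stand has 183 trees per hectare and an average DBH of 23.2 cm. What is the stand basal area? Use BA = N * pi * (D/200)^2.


(D/200)^2 = (23.2/200)^2 = 0.116^2 = 0.013456
Individual BA = 3.141593 * 0.013456 = 0.0422733 m^2
Stand BA = 183 * 0.0422733 = 7.73601 ≈ 7.74 m^2/ha

7.74 m^2/ha


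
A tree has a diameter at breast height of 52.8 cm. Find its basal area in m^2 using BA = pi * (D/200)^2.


D/200 = 52.8/200 = 0.264 m
(D/200)^2 = 0.264^2 = 0.069696
BA = 3.141593 * 0.069696 = 0.218956 ≈ 0.2190 m^2

0.2190 m^2


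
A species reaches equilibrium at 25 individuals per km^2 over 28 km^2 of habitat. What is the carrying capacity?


K = 25 * 28 = 700 individuals

700 individuals


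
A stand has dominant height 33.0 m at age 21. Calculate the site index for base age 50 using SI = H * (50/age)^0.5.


50/21 = 2.38095
(2.38095)^0.5 = 1.54303
SI = 33.0 * 1.54303 = 50.9200 ≈ 50.9 m

50.9 m


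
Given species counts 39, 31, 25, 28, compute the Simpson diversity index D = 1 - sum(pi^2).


Total N = 39 + 31 + 25 + 28 = 123
Per-species terms:
  p = 39/123 = 0.317073; p^2 = 0.317073^2 = 0.100535
  p = 31/123 = 0.252033; p^2 = 0.252033^2 = 0.063521
  p = 25/123 = 0.203252; p^2 = 0.203252^2 = 0.041311
  p = 28/123 = 0.227642; p^2 = 0.227642^2 = 0.051821
sum(p^2) = 0.100535 + 0.063521 + 0.041311 + 0.051821 = 0.257188
D = 1 - 0.257188 = 0.742812 ≈ 0.7428

0.7428


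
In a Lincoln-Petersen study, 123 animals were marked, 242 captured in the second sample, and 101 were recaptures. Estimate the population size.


N = M * C / R = 123 * 242 / 101 = 29766 / 101 = 294.71 ≈ 295

295 individuals


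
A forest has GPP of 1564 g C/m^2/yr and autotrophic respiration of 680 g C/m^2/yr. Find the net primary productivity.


NPP = GPP - Ra = 1564 - 680 = 884 g C/m^2/yr

884 g C/m^2/yr


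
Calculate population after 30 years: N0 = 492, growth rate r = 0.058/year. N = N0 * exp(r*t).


r*t = 0.058 * 30 = 1.74
exp(1.74) = 5.69734
N = 492 * 5.69734 = 2803.09 ≈ 2803

2803


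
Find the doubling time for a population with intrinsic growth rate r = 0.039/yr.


td = ln(2) / 0.039 = 0.693147 / 0.039 = 17.7730 ≈ 17.8 years

17.8 years


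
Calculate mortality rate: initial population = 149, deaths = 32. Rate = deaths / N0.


Mortality rate = 32 / 149 = 0.214765 ≈ 0.2148

0.2148


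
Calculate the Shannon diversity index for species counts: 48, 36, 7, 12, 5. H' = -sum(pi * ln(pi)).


Total N = 48 + 36 + 7 + 12 + 5 = 108
Per-species terms:
  p = 48/108 = 0.444444; ln(p) = -0.810931; p*ln(p) = 0.444444 * (-0.810931) = -0.360413
  p = 36/108 = 0.333333; ln(p) = -1.098613; p*ln(p) = 0.333333 * (-1.098613) = -0.366204
  p = 7/108 = 0.064815; ln(p) = -2.736218; p*ln(p) = 0.064815 * (-2.736218) = -0.177348
  p = 12/108 = 0.111111; ln(p) = -2.197226; p*ln(p) = 0.111111 * (-2.197226) = -0.244136
  p = 5/108 = 0.046296; ln(p) = -3.072700; p*ln(p) = 0.046296 * (-3.072700) = -0.142254
sum(p*ln(p)) = (-0.360413) + (-0.366204) + (-0.177348) + (-0.244136) + (-0.142254) = -1.290355
H' = -(-1.290355) = 1.290355 ≈ 1.2904

1.2904


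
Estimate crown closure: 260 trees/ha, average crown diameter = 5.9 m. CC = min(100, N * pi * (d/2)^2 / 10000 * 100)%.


(d/2)^2 = (5.9/2)^2 = 2.95^2 = 8.7025
Crown area = 3.141593 * 8.7025 = 27.3397 m^2
N * area / 10000 * 100 = 260 * 27.3397 / 10000 * 100 = 71.0832
CC = min(100, 71.0832) = 71.0832 ≈ 71.1%

71.1%


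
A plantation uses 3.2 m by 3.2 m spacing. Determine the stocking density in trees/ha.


N = 10000 / 3.2^2 = 10000 / 10.24 = 976.563 ≈ 977 trees/ha

977 trees/ha


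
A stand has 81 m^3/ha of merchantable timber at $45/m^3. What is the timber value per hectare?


Value = 81 * 45 = $3645/ha

$3645/ha


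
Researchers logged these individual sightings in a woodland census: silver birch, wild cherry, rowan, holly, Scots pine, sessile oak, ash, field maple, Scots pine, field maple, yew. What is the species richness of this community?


Total individuals logged = 11
Distinct species (count of individuals): silver birch (1), wild cherry (1), rowan (1), holly (1), Scots pine (2), sessile oak (1), ash (1), field maple (2), yew (1)
Species richness = number of distinct species = 9

9


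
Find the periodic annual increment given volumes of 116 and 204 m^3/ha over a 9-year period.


PAI = (V2 - V1) / period = (204 - 116) / 9 = 88 / 9 = 9.7778 ≈ 9.78 m^3/ha/yr

9.78 m^3/ha/yr


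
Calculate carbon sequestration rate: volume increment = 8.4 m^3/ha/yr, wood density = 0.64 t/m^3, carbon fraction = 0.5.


C = 8.4 * 0.64 * 0.5 = 2.688 ≈ 2.69 t C/ha/yr

2.69 t C/ha/yr


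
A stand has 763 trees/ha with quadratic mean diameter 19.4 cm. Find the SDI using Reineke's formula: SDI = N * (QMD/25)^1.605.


QMD/25 = 19.4/25 = 0.776
(0.776)^1.605 = exp(1.605 * ln(0.776)) = exp(1.605 * (-0.253603)) = exp(-0.407033) = 0.665622
SDI = 763 * 0.665622 = 507.870 ≈ 508

508


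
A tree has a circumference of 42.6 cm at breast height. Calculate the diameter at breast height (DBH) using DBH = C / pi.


DBH = C / pi = 42.6 / 3.141593 = 13.5600 ≈ 13.56 cm

13.56 cm


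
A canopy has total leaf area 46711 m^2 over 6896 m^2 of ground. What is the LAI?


LAI = 46711 / 6896 = 6.7736 ≈ 6.77

6.77


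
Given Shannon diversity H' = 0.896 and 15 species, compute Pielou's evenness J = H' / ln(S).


ln(15) = 2.70805
J = H' / ln(S) = 0.896 / 2.70805 = 0.330865 ≈ 0.3309

0.3309


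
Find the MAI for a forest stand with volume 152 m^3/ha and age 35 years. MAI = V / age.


MAI = 152 / 35 = 4.3429 ≈ 4.34 m^3/ha/yr

4.34 m^3/ha/yr


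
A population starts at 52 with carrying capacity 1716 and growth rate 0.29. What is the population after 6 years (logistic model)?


(K - N0)/N0 = (1716 - 52)/52 = 1664/52 = 32.0000
r*t = 0.29 * 6 = 1.74; exp(-1.74) = 0.175520
32.0000 * 0.175520 = 5.61664
1 + 5.61664 = 6.61664
N = 1716 / 6.61664 = 259.346 ≈ 259

259


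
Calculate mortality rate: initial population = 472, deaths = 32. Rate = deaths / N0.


Mortality rate = 32 / 472 = 0.067797 ≈ 0.0678

0.0678


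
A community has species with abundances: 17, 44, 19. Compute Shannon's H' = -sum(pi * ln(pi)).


Total N = 17 + 44 + 19 = 80
Per-species terms:
  p = 17/80 = 0.212500; ln(p) = -1.548813; p*ln(p) = 0.212500 * (-1.548813) = -0.329123
  p = 44/80 = 0.550000; ln(p) = -0.597837; p*ln(p) = 0.550000 * (-0.597837) = -0.328810
  p = 19/80 = 0.237500; ln(p) = -1.437588; p*ln(p) = 0.237500 * (-1.437588) = -0.341427
sum(p*ln(p)) = (-0.329123) + (-0.328810) + (-0.341427) = -0.999360
H' = -(-0.999360) = 0.999360 ≈ 0.9994

0.9994


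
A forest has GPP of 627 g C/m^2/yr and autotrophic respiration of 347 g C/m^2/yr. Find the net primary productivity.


NPP = GPP - Ra = 627 - 347 = 280 g C/m^2/yr

280 g C/m^2/yr


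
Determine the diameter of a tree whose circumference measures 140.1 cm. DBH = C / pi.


DBH = C / pi = 140.1 / 3.141593 = 44.5952 ≈ 44.60 cm

44.60 cm


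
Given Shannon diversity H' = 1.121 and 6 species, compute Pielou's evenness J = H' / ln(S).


ln(6) = 1.79176
J = H' / ln(S) = 1.121 / 1.79176 = 0.625642 ≈ 0.6256

0.6256


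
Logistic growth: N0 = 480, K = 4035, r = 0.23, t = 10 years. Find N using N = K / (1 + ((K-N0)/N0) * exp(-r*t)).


(K - N0)/N0 = (4035 - 480)/480 = 3555/480 = 7.40625
r*t = 0.23 * 10 = 2.3; exp(-2.3) = 0.100259
7.40625 * 0.100259 = 0.742543
1 + 0.742543 = 1.74254
N = 4035 / 1.74254 = 2315.59 ≈ 2316

2316


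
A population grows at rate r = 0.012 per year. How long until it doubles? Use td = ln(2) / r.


td = ln(2) / 0.012 = 0.693147 / 0.012 = 57.7623 ≈ 57.8 years

57.8 years


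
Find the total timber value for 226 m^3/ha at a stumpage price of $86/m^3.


Value = 226 * 86 = $19436/ha

$19436/ha


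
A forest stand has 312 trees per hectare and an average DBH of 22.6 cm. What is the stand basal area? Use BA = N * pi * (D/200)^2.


(D/200)^2 = (22.6/200)^2 = 0.113^2 = 0.012769
Individual BA = 3.141593 * 0.012769 = 0.0401150 m^2
Stand BA = 312 * 0.0401150 = 12.5159 ≈ 12.52 m^2/ha

12.52 m^2/ha


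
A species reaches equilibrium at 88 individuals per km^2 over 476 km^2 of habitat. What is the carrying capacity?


K = 88 * 476 = 41888 individuals

41888 individuals


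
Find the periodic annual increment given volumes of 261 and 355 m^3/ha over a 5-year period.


PAI = (V2 - V1) / period = (355 - 261) / 5 = 94 / 5 = 18.80 m^3/ha/yr

18.80 m^3/ha/yr


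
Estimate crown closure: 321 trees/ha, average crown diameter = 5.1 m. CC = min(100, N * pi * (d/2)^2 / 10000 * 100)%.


(d/2)^2 = (5.1/2)^2 = 2.55^2 = 6.5025
Crown area = 3.141593 * 6.5025 = 20.4282 m^2
N * area / 10000 * 100 = 321 * 20.4282 / 10000 * 100 = 65.5745
CC = min(100, 65.5745) = 65.5745 ≈ 65.6%

65.6%


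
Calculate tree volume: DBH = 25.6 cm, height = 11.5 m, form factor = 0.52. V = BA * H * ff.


(D/200)^2 = (25.6/200)^2 = 0.128^2 = 0.016384
BA = 3.141593 * 0.016384 = 0.0514719 m^2
V = 0.0514719 * 11.5 * 0.52 = 0.307802 ≈ 0.308 m^3

0.308 m^3
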